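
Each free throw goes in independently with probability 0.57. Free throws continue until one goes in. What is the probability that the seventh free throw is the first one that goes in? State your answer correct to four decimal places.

Geometric (trials to first success), p = 0.57.
P(Y = 7) = (1−p)^6 · p = 0.0063214 · 0.57 = 0.003603

0.0036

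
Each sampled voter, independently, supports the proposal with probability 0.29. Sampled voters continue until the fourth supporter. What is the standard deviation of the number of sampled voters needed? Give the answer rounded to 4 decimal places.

5.8111

Y = total sampled voters until the fourth success; negative binomial with r=4, p=0.29.
SD(Y) = √[r(1−p)/p²] = √(33.769322) = 5.811138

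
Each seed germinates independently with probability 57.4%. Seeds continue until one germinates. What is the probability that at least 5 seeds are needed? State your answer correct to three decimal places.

Y = number of seeds to the first success; geometric, p = 0.574.
P(Y > 4) = P(first 4 all fail) = (1−p)^4 = 0.03293

0.033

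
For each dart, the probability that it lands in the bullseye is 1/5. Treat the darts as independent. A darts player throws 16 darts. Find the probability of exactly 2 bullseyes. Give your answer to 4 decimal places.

0.2111

X ~ Binomial(n=16, p=0.20).
P(X=2) = C(16,2) · p^2 · (1−p)^14
= 120 · 0.04 · 0.04398 = 0.211106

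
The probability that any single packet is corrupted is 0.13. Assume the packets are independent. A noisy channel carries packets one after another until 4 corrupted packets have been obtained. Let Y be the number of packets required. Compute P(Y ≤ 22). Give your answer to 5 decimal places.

0.31880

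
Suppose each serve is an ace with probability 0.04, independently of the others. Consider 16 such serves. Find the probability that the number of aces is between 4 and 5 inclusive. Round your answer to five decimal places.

0.00314

X ~ Binomial(16, 0.04); P(4 ≤ X ≤ 5) = Σ C(16,k) p^k (1−p)^(16−k) over k:
  k=4: C(16,4)·0.04^4·0.96^12 = 0.0028547
  k=5: C(16,5)·0.04^5·0.96^11 = 0.0002855
Total = 0.0031402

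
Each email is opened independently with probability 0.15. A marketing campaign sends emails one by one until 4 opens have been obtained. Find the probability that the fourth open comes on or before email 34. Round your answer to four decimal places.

0.7715

Finishing within 34 emails ⇔ at least 4 successes in the first 34. With X ~ Binomial(34, 0.15), P(Y ≤ 34) = 1 − P(X ≤ 3).
  k=0: C(34,0)·0.15^0·0.85^34 = 0.003983
  k=1: C(34,1)·0.15^1·0.85^33 = 0.023900
  k=2: C(34,2)·0.15^2·0.85^32 = 0.069591
  k=3: C(34,3)·0.15^3·0.85^31 = 0.130994
1 − 0.228468 = 0.771532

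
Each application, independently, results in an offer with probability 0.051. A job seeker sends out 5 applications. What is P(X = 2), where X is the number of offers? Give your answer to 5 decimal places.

0.02223

X ~ Binomial(n=5, p=0.051).
P(X=2) = C(5,2) · p^2 · (1−p)^3
= 10 · 0.002601 · 0.85467 = 0.0222300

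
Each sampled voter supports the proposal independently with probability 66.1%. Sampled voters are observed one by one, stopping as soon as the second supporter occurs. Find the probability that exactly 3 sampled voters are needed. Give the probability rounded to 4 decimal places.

0.2962

Y = trial on which the second success occurs; negative binomial, r=2, p=0.661.
P(Y=3) = C(2,1) · p^2 · (1−p)^1
= 2 · 0.43692 · 0.339 = 0.296232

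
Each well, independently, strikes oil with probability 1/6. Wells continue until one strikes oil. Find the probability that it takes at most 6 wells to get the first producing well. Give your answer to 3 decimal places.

0.665

Y = number of wells to the first success; geometric, p = 0.166667.
P(Y ≤ 6) = 1 − (1−p)^6 = 1 − 0.33490 = 0.66510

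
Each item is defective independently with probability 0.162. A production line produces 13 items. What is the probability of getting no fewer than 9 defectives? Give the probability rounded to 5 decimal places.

0.00003

X ~ Binomial(13, 0.162); P(X ≥ 9) = Σ C(13,k) p^k (1−p)^(13−k) over k:
  k=9: C(13,9)·0.162^9·0.838^4 = 0.0000271
  k=10: C(13,10)·0.162^10·0.838^3 = 0.0000021
  k=11: C(13,11)·0.162^11·0.838^2 = 0.0000001
  k=12: C(13,12)·0.162^12·0.838^1 = 0.0000000
  k=13: C(13,13)·0.162^13·0.838^0 = 0.0000000
Total = 0.0000293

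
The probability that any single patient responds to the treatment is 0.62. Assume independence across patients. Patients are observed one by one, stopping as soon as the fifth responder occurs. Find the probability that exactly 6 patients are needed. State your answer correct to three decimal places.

0.174

Y = trial on which the fifth success occurs; negative binomial, r=5, p=0.62.
P(Y=6) = C(5,4) · p^5 · (1−p)^1
= 5 · 0.091613 · 0.38 = 0.17407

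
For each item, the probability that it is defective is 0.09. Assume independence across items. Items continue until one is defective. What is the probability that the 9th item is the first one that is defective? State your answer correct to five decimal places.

0.04232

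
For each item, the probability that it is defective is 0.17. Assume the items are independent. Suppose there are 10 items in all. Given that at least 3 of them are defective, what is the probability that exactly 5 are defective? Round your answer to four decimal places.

0.0602

X ~ Binomial(10, 0.17). Want P(X=5 | X≥3) = P(X=5) / P(X≥3).
P(X=5) = C(10,5)·0.17^5·0.83^5 = 0.014094
P(X≥3) = 1 − 0.155160 − 0.317798 − 0.292911 = 0.234131
Ratio = 0.014094 / 0.234131 = 0.060197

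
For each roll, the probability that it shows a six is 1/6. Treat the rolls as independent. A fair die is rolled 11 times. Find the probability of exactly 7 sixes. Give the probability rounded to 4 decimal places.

0.0006

X ~ Binomial(n=11, p=0.166667).
P(X=7) = C(11,7) · p^7 · (1−p)^4
= 330 · 3.5722e-06 · 0.48225 = 0.000568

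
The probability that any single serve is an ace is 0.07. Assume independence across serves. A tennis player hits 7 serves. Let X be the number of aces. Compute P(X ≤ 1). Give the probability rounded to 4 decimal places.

X ~ Binomial(7, 0.07); P(X ≤ 1) = Σ C(7,k) p^k (1−p)^(7−k) over k:
  k=0: C(7,0)·0.07^0·0.93^7 = 0.601701
  k=1: C(7,1)·0.07^1·0.93^6 = 0.317025
Total = 0.918726

0.9187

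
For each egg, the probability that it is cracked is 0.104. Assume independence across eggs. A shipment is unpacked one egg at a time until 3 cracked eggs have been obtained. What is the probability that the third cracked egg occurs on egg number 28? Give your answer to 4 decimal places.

0.0254

Y = trial on which the third success occurs; negative binomial, r=3, p=0.104.
P(Y=28) = C(27,2) · p^3 · (1−p)^25
= 351 · 0.0011249 · 0.064224 = 0.025358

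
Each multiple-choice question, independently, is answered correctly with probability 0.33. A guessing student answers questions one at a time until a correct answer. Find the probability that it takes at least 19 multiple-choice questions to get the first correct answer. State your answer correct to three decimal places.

0.001

Y = number of multiple-choice questions to the first success; geometric, p = 0.33.
P(Y > 18) = P(first 18 all fail) = (1−p)^18 = 0.00074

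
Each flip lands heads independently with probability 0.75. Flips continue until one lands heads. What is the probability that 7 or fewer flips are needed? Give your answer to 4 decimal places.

0.9999

Y = number of flips to the first success; geometric, p = 0.75.
P(Y ≤ 7) = 1 − (1−p)^7 = 1 − 0.000061 = 0.999939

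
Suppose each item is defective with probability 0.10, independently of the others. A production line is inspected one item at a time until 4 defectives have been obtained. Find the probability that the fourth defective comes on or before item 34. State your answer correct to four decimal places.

0.4462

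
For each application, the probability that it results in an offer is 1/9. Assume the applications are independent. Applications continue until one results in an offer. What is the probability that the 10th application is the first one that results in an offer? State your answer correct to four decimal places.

0.0385

Geometric (trials to first success), p = 0.111111.
P(Y = 10) = (1−p)^9 · p = 0.34644 · 0.111111 = 0.038493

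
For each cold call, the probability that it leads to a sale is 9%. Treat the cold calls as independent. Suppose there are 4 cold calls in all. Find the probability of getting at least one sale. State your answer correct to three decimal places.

P(at least one) = 1 − P(none) = 1 − (1 − 0.09)^4
= 1 − 0.68575 = 0.31425

0.314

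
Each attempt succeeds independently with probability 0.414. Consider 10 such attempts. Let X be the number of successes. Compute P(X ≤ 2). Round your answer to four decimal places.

0.1458

X ~ Binomial(10, 0.414); P(X ≤ 2) = Σ C(10,k) p^k (1−p)^(10−k) over k:
  k=0: C(10,0)·0.414^0·0.586^10 = 0.004775
  k=1: C(10,1)·0.414^1·0.586^9 = 0.033735
  k=2: C(10,2)·0.414^2·0.586^8 = 0.107249
Total = 0.145759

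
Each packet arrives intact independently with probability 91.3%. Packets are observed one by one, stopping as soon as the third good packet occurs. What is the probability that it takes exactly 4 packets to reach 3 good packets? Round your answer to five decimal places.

0.19863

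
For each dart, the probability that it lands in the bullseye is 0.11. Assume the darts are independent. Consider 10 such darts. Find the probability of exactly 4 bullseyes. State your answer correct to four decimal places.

0.0153

X ~ Binomial(n=10, p=0.11).
P(X=4) = C(10,4) · p^4 · (1−p)^6
= 210 · 0.00014641 · 0.49698 = 0.015280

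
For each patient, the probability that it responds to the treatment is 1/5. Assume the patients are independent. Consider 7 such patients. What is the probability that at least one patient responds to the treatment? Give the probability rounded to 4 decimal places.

0.7903

P(at least one) = 1 − P(none) = 1 − (1 − 0.20)^7
= 1 − 0.209715 = 0.790285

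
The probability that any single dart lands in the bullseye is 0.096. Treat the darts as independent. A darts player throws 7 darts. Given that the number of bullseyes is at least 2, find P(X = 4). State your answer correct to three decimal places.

0.016

X ~ Binomial(7, 0.096). Want P(X=4 | X≥2) = P(X=4) / P(X≥2).
P(X=4) = C(7,4)·0.096^4·0.904^3 = 0.00220
P(X≥2) = 1 − 0.49338 − 0.36676 = 0.13986
Ratio = 0.00220 / 0.13986 = 0.01570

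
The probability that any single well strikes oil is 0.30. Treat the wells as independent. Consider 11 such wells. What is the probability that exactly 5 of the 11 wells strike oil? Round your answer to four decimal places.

X ~ Binomial(n=11, p=0.30).
P(X=5) = C(11,5) · p^5 · (1−p)^6
= 462 · 0.00243 · 0.11765 = 0.132080

0.1321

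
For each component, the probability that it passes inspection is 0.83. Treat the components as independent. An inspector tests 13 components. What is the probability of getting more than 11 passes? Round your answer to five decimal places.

0.32495

X ~ Binomial(13, 0.83); P(X ≥ 12) = Σ C(13,k) p^k (1−p)^(13−k) over k:
  k=12: C(13,12)·0.83^12·0.17^1 = 0.2362269
  k=13: C(13,13)·0.83^13·0.17^0 = 0.0887187
Total = 0.3249456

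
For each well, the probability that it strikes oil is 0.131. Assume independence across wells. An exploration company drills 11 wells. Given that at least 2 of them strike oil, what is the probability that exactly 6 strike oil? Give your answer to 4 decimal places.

X ~ Binomial(11, 0.131). Want P(X=6 | X≥2) = P(X=6) / P(X≥2).
P(X=6) = C(11,6)·0.131^6·0.869^5 = 0.001157
P(X≥2) = 1 − 0.213411 − 0.353885 = 0.432704
Ratio = 0.001157 / 0.432704 = 0.002674

0.0027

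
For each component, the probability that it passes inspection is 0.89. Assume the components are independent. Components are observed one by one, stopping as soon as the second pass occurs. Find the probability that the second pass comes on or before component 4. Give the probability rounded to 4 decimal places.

Finishing within 4 components ⇔ at least 2 successes in the first 4. With X ~ Binomial(4, 0.89), P(Y ≤ 4) = 1 − P(X ≤ 1).
  k=0: C(4,0)·0.89^0·0.11^4 = 0.000146
  k=1: C(4,1)·0.89^1·0.11^3 = 0.004738
1 − 0.004885 = 0.995115

0.9951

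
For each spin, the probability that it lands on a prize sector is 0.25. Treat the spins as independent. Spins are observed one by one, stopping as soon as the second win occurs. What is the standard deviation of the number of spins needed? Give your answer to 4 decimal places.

4.8990

Y = total spins until the second success; negative binomial with r=2, p=0.25.
SD(Y) = √[r(1−p)/p²] = √(24.000000) = 4.898979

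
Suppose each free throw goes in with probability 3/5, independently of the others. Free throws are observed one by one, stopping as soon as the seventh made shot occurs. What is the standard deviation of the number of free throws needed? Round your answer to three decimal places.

2.789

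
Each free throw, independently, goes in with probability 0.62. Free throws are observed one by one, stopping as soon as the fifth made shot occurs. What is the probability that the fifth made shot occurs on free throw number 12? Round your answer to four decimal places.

0.0346

Y = trial on which the fifth success occurs; negative binomial, r=5, p=0.62.
P(Y=12) = C(11,4) · p^5 · (1−p)^7
= 330 · 0.091613 · 0.0011442 = 0.034591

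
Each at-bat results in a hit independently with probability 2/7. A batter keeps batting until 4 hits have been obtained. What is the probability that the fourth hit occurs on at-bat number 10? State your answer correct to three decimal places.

0.074

Y = trial on which the fourth success occurs; negative binomial, r=4, p=0.285714.
P(Y=10) = C(9,3) · p^4 · (1−p)^6
= 84 · 0.0066639 · 0.13281 = 0.07434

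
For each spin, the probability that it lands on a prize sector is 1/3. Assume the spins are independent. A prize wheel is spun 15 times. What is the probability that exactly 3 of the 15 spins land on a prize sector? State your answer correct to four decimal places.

X ~ Binomial(n=15, p=0.333333).
P(X=3) = C(15,3) · p^3 · (1−p)^12
= 455 · 0.037037 · 0.0077073 = 0.129883

0.1299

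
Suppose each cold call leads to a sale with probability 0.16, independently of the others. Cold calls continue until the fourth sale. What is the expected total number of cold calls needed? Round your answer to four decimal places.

25.0000

Y = total cold calls until the fourth success; negative binomial with r=4, p=0.16.
E[Y] = r / p = 4 / 0.16 = 25.000000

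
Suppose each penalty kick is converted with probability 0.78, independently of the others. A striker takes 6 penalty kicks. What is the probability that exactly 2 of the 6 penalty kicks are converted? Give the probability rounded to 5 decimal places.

X ~ Binomial(n=6, p=0.78).
P(X=2) = C(6,2) · p^2 · (1−p)^4
= 15 · 0.6084 · 0.0023426 = 0.0213782

0.02138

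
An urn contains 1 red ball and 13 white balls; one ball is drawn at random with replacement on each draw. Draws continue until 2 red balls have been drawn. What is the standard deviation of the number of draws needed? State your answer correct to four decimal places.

19.0788

Y = total draws until the second success; negative binomial with r=2, p=0.071429.
SD(Y) = √[r(1−p)/p²] = √(364.000000) = 19.078784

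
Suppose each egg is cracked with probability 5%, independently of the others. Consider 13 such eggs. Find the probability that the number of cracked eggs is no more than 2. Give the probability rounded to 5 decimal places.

X ~ Binomial(13, 0.05); P(X ≤ 2) = Σ C(13,k) p^k (1−p)^(13−k) over k:
  k=0: C(13,0)·0.05^0·0.95^13 = 0.5133421
  k=1: C(13,1)·0.05^1·0.95^12 = 0.3512341
  k=2: C(13,2)·0.05^2·0.95^11 = 0.1109160
Total = 0.9754922

0.97549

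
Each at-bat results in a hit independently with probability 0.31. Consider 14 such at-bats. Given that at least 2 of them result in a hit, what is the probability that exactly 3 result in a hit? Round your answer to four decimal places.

X ~ Binomial(14, 0.31). Want P(X=3 | X≥2) = P(X=3) / P(X≥2).
P(X=3) = C(14,3)·0.31^3·0.69^11 = 0.183032
P(X≥2) = 1 − 0.005545 − 0.034876 = 0.959579
Ratio = 0.183032 / 0.959579 = 0.190742

0.1907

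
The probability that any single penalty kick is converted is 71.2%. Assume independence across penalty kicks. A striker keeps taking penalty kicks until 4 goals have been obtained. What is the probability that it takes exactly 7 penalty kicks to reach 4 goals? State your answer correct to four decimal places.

0.1228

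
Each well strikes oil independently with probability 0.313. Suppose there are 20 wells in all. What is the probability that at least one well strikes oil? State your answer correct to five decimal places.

0.99945

P(at least one) = 1 − P(none) = 1 − (1 − 0.313)^20
= 1 − 0.0005484 = 0.9994516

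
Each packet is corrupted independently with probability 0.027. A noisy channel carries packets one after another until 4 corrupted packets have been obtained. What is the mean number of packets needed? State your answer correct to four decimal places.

Y = total packets until the fourth success; negative binomial with r=4, p=0.027.
E[Y] = r / p = 4 / 0.027 = 148.148148

148.1481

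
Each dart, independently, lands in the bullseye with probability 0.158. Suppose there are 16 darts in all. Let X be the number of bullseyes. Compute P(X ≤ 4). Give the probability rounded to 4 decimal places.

X ~ Binomial(16, 0.158); P(X ≤ 4) = Σ C(16,k) p^k (1−p)^(16−k) over k:
  k=0: C(16,0)·0.158^0·0.842^16 = 0.063825
  k=1: C(16,1)·0.158^1·0.842^15 = 0.191628
  k=2: C(16,2)·0.158^2·0.842^14 = 0.269690
  k=3: C(16,3)·0.158^3·0.842^13 = 0.236166
  k=4: C(16,4)·0.158^4·0.842^12 = 0.144027
Total = 0.905336

0.9053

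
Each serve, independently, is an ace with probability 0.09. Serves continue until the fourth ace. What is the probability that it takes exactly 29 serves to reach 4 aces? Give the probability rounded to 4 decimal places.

Y = trial on which the fourth success occurs; negative binomial, r=4, p=0.09.
P(Y=29) = C(28,3) · p^4 · (1−p)^25
= 3276 · 6.561e-05 · 0.094631 = 0.020340

0.0203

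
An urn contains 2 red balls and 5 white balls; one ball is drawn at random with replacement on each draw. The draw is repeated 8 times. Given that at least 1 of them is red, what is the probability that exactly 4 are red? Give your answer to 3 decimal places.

0.130

X ~ Binomial(8, 0.285714). Want P(X=4 | X≥1) = P(X=4) / P(X≥1).
P(X=4) = C(8,4)·0.285714^4·0.714286^4 = 0.12143
P(X≥1) = 1 − 0.06776 = 0.93224
Ratio = 0.12143 / 0.93224 = 0.13025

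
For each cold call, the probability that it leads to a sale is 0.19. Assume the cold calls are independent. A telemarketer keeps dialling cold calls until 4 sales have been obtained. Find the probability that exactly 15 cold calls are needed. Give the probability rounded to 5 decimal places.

Y = trial on which the fourth success occurs; negative binomial, r=4, p=0.19.
P(Y=15) = C(14,3) · p^4 · (1−p)^11
= 364 · 0.0013032 · 0.098477 = 0.0467144

0.04671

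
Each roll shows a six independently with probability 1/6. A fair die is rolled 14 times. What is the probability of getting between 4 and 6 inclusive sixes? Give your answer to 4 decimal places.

0.1896

X ~ Binomial(14, 0.166667); P(4 ≤ X ≤ 6) = Σ C(14,k) p^k (1−p)^(14−k) over k:
  k=4: C(14,4)·0.166667^4·0.833333^10 = 0.124743
  k=5: C(14,5)·0.166667^5·0.833333^9 = 0.049897
  k=6: C(14,6)·0.166667^6·0.833333^8 = 0.014969
Total = 0.189610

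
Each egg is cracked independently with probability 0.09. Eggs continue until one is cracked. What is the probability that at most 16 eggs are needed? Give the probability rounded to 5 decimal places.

0.77886

Y = number of eggs to the first success; geometric, p = 0.09.
P(Y ≤ 16) = 1 − (1−p)^16 = 1 − 0.2211374 = 0.7788626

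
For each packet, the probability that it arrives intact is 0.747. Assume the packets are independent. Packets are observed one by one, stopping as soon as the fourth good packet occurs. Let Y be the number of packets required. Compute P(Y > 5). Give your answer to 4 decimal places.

0.3735

Needing more than 5 packets ⇔ fewer than 4 successes in the first 5. With X ~ Binomial(5, 0.747), P(Y > 5) = P(X ≤ 3).
  k=0: C(5,0)·0.747^0·0.253^5 = 0.001037
  k=1: C(5,1)·0.747^1·0.253^4 = 0.015303
  k=2: C(5,2)·0.747^2·0.253^3 = 0.090366
  k=3: C(5,3)·0.747^3·0.253^2 = 0.266810
P(X ≤ 3) = 0.373515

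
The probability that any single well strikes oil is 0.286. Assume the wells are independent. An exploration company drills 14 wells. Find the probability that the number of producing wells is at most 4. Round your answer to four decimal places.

X ~ Binomial(14, 0.286); P(X ≤ 4) = Σ C(14,k) p^k (1−p)^(14−k) over k:
  k=0: C(14,0)·0.286^0·0.714^14 = 0.008949
  k=1: C(14,1)·0.286^1·0.714^13 = 0.050185
  k=2: C(14,2)·0.286^2·0.714^12 = 0.130663
  k=3: C(14,3)·0.286^3·0.714^11 = 0.209353
  k=4: C(14,4)·0.286^4·0.714^10 = 0.230611
Total = 0.629761

0.6298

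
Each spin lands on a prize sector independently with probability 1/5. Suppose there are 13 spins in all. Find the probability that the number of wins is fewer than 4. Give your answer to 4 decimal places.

X ~ Binomial(13, 0.20); P(X ≤ 3) = Σ C(13,k) p^k (1−p)^(13−k) over k:
  k=0: C(13,0)·0.20^0·0.80^13 = 0.054976
  k=1: C(13,1)·0.20^1·0.80^12 = 0.178671
  k=2: C(13,2)·0.20^2·0.80^11 = 0.268006
  k=3: C(13,3)·0.20^3·0.80^10 = 0.245672
Total = 0.747324

0.7473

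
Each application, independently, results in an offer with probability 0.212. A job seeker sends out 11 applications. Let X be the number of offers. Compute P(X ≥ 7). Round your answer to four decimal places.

0.0028

X ~ Binomial(11, 0.212); P(X ≥ 7) = Σ C(11,k) p^k (1−p)^(11−k) over k:
  k=7: C(11,7)·0.212^7·0.788^4 = 0.002449
  k=8: C(11,8)·0.212^8·0.788^3 = 0.000329
  k=9: C(11,9)·0.212^9·0.788^2 = 0.000030
  k=10: C(11,10)·0.212^10·0.788^1 = 0.000002
  k=11: C(11,11)·0.212^11·0.788^0 = 0.000000
Total = 0.002809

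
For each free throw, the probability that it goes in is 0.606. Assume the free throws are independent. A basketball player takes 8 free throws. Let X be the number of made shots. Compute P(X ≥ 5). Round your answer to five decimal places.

0.60798

X ~ Binomial(8, 0.606); P(X ≥ 5) = Σ C(8,k) p^k (1−p)^(8−k) over k:
  k=5: C(8,5)·0.606^5·0.394^3 = 0.2799238
  k=6: C(8,6)·0.606^6·0.394^2 = 0.2152713
  k=7: C(8,7)·0.606^7·0.394^1 = 0.0946007
  k=8: C(8,8)·0.606^8·0.394^0 = 0.0181878
Total = 0.6079837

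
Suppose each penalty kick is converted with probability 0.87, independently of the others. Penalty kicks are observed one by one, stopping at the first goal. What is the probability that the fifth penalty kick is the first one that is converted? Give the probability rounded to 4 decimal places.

Geometric (trials to first success), p = 0.87.
P(Y = 5) = (1−p)^4 · p = 0.00028561 · 0.87 = 0.000248

0.0002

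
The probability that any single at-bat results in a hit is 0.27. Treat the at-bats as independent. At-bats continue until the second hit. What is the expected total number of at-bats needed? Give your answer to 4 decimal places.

7.4074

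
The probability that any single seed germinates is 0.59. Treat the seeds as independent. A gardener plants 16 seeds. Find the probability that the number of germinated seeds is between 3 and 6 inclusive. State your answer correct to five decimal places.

X ~ Binomial(16, 0.59); P(3 ≤ X ≤ 6) = Σ C(16,k) p^k (1−p)^(16−k) over k:
  k=3: C(16,3)·0.59^3·0.41^13 = 0.0010640
  k=4: C(16,4)·0.59^4·0.41^12 = 0.0049761
  k=5: C(16,5)·0.59^5·0.41^11 = 0.0171856
  k=6: C(16,6)·0.59^6·0.41^10 = 0.0453393
Total = 0.0685649

0.06856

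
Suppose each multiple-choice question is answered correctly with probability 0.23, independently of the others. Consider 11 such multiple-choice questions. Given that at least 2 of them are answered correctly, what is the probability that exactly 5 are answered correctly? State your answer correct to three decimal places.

0.082

X ~ Binomial(11, 0.23). Want P(X=5 | X≥2) = P(X=5) / P(X≥2).
P(X=5) = C(11,5)·0.23^5·0.77^6 = 0.06198
P(X≥2) = 1 − 0.05642 − 0.18537 = 0.75822
Ratio = 0.06198 / 0.75822 = 0.08174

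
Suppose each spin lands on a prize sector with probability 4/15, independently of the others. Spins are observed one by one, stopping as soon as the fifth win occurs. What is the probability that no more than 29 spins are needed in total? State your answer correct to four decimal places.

0.9186

Finishing within 29 spins ⇔ at least 5 successes in the first 29. With X ~ Binomial(29, 0.266667), P(Y ≤ 29) = 1 − P(X ≤ 4).
  k=0: C(29,0)·0.266667^0·0.733333^29 = 0.000124
  k=1: C(29,1)·0.266667^1·0.733333^28 = 0.001309
  k=2: C(29,2)·0.266667^2·0.733333^27 = 0.006662
  k=3: C(29,3)·0.266667^3·0.733333^26 = 0.021803
  k=4: C(29,4)·0.266667^4·0.733333^25 = 0.051534
1 − 0.081431 = 0.918569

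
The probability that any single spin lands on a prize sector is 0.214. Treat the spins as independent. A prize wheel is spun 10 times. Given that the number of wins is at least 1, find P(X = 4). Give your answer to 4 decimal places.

X ~ Binomial(10, 0.214). Want P(X=4 | X≥1) = P(X=4) / P(X≥1).
P(X=4) = C(10,4)·0.214^4·0.786^6 = 0.103851
P(X≥1) = 1 − 0.089996 = 0.910004
Ratio = 0.103851 / 0.910004 = 0.114121

0.1141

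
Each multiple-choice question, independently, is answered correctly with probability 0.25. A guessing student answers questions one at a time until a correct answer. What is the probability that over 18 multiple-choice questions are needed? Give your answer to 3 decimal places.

0.006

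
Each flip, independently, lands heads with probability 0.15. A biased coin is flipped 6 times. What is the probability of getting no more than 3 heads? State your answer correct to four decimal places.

0.9941

X ~ Binomial(6, 0.15); P(X ≤ 3) = Σ C(6,k) p^k (1−p)^(6−k) over k:
  k=0: C(6,0)·0.15^0·0.85^6 = 0.377150
  k=1: C(6,1)·0.15^1·0.85^5 = 0.399335
  k=2: C(6,2)·0.15^2·0.85^4 = 0.176177
  k=3: C(6,3)·0.15^3·0.85^3 = 0.041453
Total = 0.994115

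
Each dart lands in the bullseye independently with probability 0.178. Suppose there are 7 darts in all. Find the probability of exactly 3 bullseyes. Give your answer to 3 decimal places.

X ~ Binomial(n=7, p=0.178).
P(X=3) = C(7,3) · p^3 · (1−p)^4
= 35 · 0.0056398 · 0.45655 = 0.09012

0.090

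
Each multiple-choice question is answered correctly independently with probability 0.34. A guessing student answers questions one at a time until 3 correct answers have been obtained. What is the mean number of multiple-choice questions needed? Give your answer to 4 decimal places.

8.8235

Y = total multiple-choice questions until the third success; negative binomial with r=3, p=0.34.
E[Y] = r / p = 3 / 0.34 = 8.823529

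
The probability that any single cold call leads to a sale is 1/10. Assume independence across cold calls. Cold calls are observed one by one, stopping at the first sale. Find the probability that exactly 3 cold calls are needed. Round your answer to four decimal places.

0.0810

Geometric (trials to first success), p = 0.10.
P(Y = 3) = (1−p)^2 · p = 0.81 · 0.10 = 0.081000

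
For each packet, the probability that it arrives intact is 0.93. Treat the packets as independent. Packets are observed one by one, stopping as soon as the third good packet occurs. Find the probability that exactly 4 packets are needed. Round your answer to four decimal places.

Y = trial on which the third success occurs; negative binomial, r=3, p=0.93.
P(Y=4) = C(3,2) · p^3 · (1−p)^1
= 3 · 0.80436 · 0.07 = 0.168915

0.1689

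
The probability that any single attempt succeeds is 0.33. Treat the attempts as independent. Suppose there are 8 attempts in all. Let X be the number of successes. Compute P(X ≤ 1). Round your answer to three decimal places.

X ~ Binomial(8, 0.33); P(X ≤ 1) = Σ C(8,k) p^k (1−p)^(8−k) over k:
  k=0: C(8,0)·0.33^0·0.67^8 = 0.04061
  k=1: C(8,1)·0.33^1·0.67^7 = 0.16000
Total = 0.20061

0.201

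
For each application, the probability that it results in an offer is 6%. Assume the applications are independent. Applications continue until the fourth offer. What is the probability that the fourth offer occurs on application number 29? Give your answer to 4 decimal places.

0.0090

Y = trial on which the fourth success occurs; negative binomial, r=4, p=0.06.
P(Y=29) = C(28,3) · p^4 · (1−p)^25
= 3276 · 1.296e-05 · 0.21291 = 0.009040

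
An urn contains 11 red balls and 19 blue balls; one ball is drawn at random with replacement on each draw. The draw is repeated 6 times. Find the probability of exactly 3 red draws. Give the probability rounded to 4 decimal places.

0.2505

X ~ Binomial(n=6, p=0.366667).
P(X=3) = C(6,3) · p^3 · (1−p)^3
= 20 · 0.049296 · 0.25404 = 0.250462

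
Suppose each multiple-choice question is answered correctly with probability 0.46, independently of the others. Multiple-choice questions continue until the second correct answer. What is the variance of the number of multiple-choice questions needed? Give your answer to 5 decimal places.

5.10397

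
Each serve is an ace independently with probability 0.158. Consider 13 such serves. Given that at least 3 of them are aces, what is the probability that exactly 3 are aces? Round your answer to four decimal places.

0.5967

X ~ Binomial(13, 0.158). Want P(X=3 | X≥3) = P(X=3) / P(X≥3).
P(X=3) = C(13,3)·0.158^3·0.842^10 = 0.202050
P(X≥3) = 1 − 0.106920 − 0.260823 − 0.293658 = 0.338600
Ratio = 0.202050 / 0.338600 = 0.596721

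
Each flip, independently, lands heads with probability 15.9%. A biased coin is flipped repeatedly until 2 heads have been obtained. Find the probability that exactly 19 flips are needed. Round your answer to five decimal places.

Y = trial on which the second success occurs; negative binomial, r=2, p=0.159.
P(Y=19) = C(18,1) · p^2 · (1−p)^17
= 18 · 0.025281 · 0.052666 = 0.0239662

0.02397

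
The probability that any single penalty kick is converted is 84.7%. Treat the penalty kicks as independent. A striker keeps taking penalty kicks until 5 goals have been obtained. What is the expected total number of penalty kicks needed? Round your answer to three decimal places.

Y = total penalty kicks until the fifth success; negative binomial with r=5, p=0.847.
E[Y] = r / p = 5 / 0.847 = 5.90319

5.903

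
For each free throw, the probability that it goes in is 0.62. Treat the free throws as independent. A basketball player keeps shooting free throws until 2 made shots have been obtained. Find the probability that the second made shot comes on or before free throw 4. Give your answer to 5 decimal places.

Finishing within 4 free throws ⇔ at least 2 successes in the first 4. With X ~ Binomial(4, 0.62), P(Y ≤ 4) = 1 − P(X ≤ 1).
  k=0: C(4,0)·0.62^0·0.38^4 = 0.0208514
  k=1: C(4,1)·0.62^1·0.38^3 = 0.1360826
1 − 0.1569339 = 0.8430661

0.84307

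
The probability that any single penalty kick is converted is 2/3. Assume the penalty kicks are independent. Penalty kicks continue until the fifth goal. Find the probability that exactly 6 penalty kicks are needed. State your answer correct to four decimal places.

Y = trial on which the fifth success occurs; negative binomial, r=5, p=0.666667.
P(Y=6) = C(5,4) · p^5 · (1−p)^1
= 5 · 0.13169 · 0.33333 = 0.219479

0.2195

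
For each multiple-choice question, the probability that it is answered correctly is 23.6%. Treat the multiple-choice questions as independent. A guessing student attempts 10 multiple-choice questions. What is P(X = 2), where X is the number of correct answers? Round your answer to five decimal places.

0.29093

X ~ Binomial(n=10, p=0.236).
P(X=2) = C(10,2) · p^2 · (1−p)^8
= 45 · 0.055696 · 0.11608 = 0.2909266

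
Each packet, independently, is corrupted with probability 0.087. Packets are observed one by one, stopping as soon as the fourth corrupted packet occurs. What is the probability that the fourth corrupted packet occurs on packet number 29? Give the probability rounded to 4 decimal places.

0.0193

Y = trial on which the fourth success occurs; negative binomial, r=4, p=0.087.
P(Y=29) = C(28,3) · p^4 · (1−p)^25
= 3276 · 5.729e-05 · 0.10275 = 0.019284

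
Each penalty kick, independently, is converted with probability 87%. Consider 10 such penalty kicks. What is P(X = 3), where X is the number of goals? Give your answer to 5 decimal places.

0.00005

X ~ Binomial(n=10, p=0.87).
P(X=3) = C(10,3) · p^3 · (1−p)^7
= 120 · 0.6585 · 6.2749e-07 = 0.0000496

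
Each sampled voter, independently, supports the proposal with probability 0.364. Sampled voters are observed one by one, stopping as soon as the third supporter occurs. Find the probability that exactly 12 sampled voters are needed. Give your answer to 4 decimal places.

0.0452

Y = trial on which the third success occurs; negative binomial, r=3, p=0.364.
P(Y=12) = C(11,2) · p^3 · (1−p)^9
= 55 · 0.048229 · 0.017026 = 0.045163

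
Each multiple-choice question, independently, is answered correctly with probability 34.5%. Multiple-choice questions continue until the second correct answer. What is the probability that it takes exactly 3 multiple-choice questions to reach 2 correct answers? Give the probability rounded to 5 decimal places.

Y = trial on which the second success occurs; negative binomial, r=2, p=0.345.
P(Y=3) = C(2,1) · p^2 · (1−p)^1
= 2 · 0.11903 · 0.655 = 0.1559227

0.15592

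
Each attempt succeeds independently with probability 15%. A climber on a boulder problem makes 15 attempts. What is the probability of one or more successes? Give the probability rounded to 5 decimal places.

0.91265

P(at least one) = 1 − P(none) = 1 − (1 − 0.15)^15
= 1 − 0.0873542 = 0.9126458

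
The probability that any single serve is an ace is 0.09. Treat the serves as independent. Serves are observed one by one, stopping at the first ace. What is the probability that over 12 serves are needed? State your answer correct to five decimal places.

Y = number of serves to the first success; geometric, p = 0.09.
P(Y > 12) = P(first 12 all fail) = (1−p)^12 = 0.3224755

0.32248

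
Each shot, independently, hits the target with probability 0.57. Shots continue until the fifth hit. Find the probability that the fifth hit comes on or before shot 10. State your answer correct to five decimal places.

0.77929

Finishing within 10 shots ⇔ at least 5 successes in the first 10. With X ~ Binomial(10, 0.57), P(Y ≤ 10) = 1 − P(X ≤ 4).
  k=0: C(10,0)·0.57^0·0.43^10 = 0.0002161
  k=1: C(10,1)·0.57^1·0.43^9 = 0.0028648
  k=2: C(10,2)·0.57^2·0.43^8 = 0.0170887
  k=3: C(10,3)·0.57^3·0.43^7 = 0.0604067
  k=4: C(10,4)·0.57^4·0.43^6 = 0.1401295
1 − 0.2207058 = 0.7792942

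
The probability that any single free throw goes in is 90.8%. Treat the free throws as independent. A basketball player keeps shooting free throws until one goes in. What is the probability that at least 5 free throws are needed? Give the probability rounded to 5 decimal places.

Y = number of free throws to the first success; geometric, p = 0.908.
P(Y > 4) = P(first 4 all fail) = (1−p)^4 = 0.0000716

0.00007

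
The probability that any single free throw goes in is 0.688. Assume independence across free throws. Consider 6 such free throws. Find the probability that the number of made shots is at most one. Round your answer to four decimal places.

0.0131

X ~ Binomial(6, 0.688); P(X ≤ 1) = Σ C(6,k) p^k (1−p)^(6−k) over k:
  k=0: C(6,0)·0.688^0·0.312^6 = 0.000922
  k=1: C(6,1)·0.688^1·0.312^5 = 0.012204
Total = 0.013127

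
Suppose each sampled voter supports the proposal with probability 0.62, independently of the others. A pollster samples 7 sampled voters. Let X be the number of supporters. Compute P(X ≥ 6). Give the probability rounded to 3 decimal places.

0.186

X ~ Binomial(7, 0.62); P(X ≥ 6) = Σ C(7,k) p^k (1−p)^(7−k) over k:
  k=6: C(7,6)·0.62^6·0.38^1 = 0.15109
  k=7: C(7,7)·0.62^7·0.38^0 = 0.03522
Total = 0.18630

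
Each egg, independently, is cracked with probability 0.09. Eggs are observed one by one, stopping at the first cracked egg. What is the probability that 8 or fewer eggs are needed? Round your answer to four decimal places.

0.5297

Y = number of eggs to the first success; geometric, p = 0.09.
P(Y ≤ 8) = 1 − (1−p)^8 = 1 − 0.470253 = 0.529747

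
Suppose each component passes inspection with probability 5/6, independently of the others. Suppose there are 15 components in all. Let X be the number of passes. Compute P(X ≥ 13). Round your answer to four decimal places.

X ~ Binomial(15, 0.833333); P(X ≥ 13) = Σ C(15,k) p^k (1−p)^(15−k) over k:
  k=13: C(15,13)·0.833333^13·0.166667^2 = 0.272603
  k=14: C(15,14)·0.833333^14·0.166667^1 = 0.194716
  k=15: C(15,15)·0.833333^15·0.166667^0 = 0.064905
Total = 0.532225

0.5322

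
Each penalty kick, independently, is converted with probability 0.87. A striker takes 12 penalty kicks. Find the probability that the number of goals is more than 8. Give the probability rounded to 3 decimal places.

0.940

X ~ Binomial(12, 0.87); P(X ≥ 9) = Σ C(12,k) p^k (1−p)^(12−k) over k:
  k=9: C(12,9)·0.87^9·0.13^3 = 0.13801
  k=10: C(12,10)·0.87^10·0.13^2 = 0.27709
  k=11: C(12,11)·0.87^11·0.13^1 = 0.33716
  k=12: C(12,12)·0.87^12·0.13^0 = 0.18803
Total = 0.94030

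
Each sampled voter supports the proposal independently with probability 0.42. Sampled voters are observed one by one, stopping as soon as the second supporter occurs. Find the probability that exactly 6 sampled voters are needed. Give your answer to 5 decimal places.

Y = trial on which the second success occurs; negative binomial, r=2, p=0.42.
P(Y=6) = C(5,1) · p^2 · (1−p)^4
= 5 · 0.1764 · 0.11316 = 0.0998115

0.09981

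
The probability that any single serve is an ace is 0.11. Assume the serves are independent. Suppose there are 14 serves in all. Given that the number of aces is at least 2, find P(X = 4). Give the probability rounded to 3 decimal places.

0.098

X ~ Binomial(14, 0.11). Want P(X=4 | X≥2) = P(X=4) / P(X≥2).
P(X=4) = C(14,4)·0.11^4·0.89^10 = 0.04570
P(X≥2) = 1 − 0.19564 − 0.33853 = 0.46583
Ratio = 0.04570 / 0.46583 = 0.09810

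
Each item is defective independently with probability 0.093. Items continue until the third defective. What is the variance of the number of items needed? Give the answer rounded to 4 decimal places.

314.6028

Y = total items until the third success; negative binomial with r=3, p=0.093.
Var(Y) = r(1−p)/p² = 3·0.907 / 0.093² = 314.602844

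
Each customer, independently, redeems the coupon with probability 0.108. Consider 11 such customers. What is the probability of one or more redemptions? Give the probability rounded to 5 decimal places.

0.71555

P(at least one) = 1 − P(none) = 1 − (1 − 0.108)^11
= 1 − 0.2844549 = 0.7155451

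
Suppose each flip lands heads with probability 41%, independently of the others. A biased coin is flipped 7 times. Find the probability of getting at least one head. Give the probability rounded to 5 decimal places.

P(at least one) = 1 − P(none) = 1 − (1 − 0.41)^7
= 1 − 0.0248865 = 0.9751135

0.97511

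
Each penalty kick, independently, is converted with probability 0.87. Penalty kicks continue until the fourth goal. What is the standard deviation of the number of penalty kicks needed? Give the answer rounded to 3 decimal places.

Y = total penalty kicks until the fourth success; negative binomial with r=4, p=0.87.
SD(Y) = √[r(1−p)/p²] = √(0.68701) = 0.82886

0.829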